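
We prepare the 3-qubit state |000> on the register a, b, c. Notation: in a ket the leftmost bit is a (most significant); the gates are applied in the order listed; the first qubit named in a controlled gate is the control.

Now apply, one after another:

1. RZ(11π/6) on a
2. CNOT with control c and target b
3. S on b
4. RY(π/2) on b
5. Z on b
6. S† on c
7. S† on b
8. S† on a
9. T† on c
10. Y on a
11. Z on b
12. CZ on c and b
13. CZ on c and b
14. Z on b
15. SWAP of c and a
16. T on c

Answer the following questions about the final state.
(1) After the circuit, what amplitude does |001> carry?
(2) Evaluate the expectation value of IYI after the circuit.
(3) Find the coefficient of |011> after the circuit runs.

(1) |001> carries amplitude -sqrt(2)*exp(5*I*pi/6)/2 in the final state. Key observation: gates 11-14 undo each other exactly, leaving only the rest of the circuit to track.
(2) The observable IYI averages to 1.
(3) The final state's coefficient on |011> equals sqrt(2)*exp(I*pi/3)/2.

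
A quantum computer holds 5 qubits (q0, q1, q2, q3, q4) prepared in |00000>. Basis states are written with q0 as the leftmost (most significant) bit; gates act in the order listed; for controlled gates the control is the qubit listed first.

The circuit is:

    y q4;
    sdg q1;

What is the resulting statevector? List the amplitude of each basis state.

The resulting statevector has amplitude I on |00001>, and 0 on every other basis state.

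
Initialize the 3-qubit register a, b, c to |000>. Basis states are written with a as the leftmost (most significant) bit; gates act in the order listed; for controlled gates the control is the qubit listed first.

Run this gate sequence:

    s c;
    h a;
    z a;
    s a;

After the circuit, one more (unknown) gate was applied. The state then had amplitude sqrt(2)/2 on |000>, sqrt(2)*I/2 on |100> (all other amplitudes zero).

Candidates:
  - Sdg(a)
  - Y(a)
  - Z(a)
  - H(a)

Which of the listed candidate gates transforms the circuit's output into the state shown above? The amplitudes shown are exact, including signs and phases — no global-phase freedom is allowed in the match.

It was Z(a) that produced the state shown.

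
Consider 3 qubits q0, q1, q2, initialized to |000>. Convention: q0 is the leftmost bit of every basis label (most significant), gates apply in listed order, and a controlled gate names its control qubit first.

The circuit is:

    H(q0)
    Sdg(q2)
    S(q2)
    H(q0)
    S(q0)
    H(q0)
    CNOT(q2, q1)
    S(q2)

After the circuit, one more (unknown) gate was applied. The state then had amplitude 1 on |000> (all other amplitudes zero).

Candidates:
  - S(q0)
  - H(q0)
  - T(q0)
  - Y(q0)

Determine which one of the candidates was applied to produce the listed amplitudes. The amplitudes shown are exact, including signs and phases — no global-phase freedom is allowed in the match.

The applied gate was H(q0). Key observation: gates 1-4 undo each other exactly, leaving only the rest of the circuit to track.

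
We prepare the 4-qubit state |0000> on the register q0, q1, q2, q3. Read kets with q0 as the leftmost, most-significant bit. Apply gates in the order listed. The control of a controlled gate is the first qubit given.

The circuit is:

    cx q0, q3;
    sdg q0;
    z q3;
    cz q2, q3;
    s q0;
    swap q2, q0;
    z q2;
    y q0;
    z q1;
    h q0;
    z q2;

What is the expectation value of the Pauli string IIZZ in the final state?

The expectation value of IIZZ is 1.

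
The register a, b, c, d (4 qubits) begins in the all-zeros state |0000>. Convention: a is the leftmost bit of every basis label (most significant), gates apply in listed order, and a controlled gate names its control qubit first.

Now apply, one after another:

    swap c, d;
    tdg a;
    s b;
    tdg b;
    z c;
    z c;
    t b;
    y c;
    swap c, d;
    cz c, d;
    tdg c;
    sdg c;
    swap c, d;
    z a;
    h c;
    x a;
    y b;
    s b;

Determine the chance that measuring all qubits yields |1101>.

The probability of measuring |1101> is 0. Key observation: gates 4-7 undo each other exactly, leaving only the rest of the circuit to track.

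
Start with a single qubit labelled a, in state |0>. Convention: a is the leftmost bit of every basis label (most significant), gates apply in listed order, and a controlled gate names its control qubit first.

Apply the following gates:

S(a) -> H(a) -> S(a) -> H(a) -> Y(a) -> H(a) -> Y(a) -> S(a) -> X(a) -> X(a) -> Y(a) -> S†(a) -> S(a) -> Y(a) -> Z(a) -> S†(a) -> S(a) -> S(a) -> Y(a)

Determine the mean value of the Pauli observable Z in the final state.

In the final state, Z has expectation 0. Key observation: gates 11-14 undo each other exactly, leaving only the rest of the circuit to track.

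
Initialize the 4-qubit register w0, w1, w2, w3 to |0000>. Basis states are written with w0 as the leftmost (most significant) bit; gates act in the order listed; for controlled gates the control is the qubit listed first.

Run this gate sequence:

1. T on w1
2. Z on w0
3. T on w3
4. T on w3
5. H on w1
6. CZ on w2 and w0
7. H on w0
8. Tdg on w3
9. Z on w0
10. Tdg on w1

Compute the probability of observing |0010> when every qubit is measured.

The probability of measuring |0010> is 0.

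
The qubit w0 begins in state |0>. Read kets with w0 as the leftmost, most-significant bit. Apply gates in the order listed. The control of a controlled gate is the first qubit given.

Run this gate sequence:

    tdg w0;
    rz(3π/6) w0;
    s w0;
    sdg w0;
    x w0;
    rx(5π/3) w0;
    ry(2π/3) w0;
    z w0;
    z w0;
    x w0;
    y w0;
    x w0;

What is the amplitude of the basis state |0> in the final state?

|0> carries amplitude sqrt(3)*(-1 + I)*exp(3*I*pi/4)/4 in the final state.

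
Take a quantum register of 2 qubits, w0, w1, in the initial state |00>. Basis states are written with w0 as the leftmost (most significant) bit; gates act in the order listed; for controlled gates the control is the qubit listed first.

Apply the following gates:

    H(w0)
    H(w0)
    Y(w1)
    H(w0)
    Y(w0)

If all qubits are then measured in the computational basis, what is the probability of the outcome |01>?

The probability of measuring |01> is 1/2.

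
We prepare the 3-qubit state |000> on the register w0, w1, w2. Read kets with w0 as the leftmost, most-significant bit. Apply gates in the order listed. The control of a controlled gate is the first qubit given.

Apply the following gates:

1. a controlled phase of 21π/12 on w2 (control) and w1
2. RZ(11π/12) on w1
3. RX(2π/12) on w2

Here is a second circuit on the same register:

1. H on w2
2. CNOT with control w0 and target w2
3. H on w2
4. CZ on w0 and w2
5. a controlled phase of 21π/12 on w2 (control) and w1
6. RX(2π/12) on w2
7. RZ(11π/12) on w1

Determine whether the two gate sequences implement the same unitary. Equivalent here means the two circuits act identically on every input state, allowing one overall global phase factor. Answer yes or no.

Yes, they are equivalent — the unitaries differ by at most a global phase.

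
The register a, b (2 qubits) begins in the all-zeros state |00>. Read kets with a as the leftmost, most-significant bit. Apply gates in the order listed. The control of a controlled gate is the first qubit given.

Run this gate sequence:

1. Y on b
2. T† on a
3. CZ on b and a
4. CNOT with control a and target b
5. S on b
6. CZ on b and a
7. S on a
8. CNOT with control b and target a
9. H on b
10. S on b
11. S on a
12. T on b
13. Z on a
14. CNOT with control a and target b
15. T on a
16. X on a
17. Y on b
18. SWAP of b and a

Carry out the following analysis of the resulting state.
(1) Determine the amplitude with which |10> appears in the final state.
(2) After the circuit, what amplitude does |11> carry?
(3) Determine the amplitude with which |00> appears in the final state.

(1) |10> carries amplitude -sqrt(2)/2 in the final state.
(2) The final state's coefficient on |11> equals 0.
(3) The final state's coefficient on |00> equals sqrt(2)*exp(I*pi/4)/2.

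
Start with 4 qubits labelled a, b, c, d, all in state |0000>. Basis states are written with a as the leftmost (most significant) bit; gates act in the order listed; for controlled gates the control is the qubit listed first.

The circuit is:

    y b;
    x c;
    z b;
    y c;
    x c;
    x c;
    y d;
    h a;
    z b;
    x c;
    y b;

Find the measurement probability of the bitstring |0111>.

The probability of measuring |0111> is 0.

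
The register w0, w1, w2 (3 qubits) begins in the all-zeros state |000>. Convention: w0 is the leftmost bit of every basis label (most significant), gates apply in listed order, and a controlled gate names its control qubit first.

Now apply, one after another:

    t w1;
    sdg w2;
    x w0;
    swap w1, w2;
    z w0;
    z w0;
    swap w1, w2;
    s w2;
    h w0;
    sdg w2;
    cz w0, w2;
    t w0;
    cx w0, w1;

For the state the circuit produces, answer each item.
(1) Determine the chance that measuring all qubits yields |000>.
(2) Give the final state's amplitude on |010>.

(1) A full measurement returns |000> with probability 1/2.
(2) The final state's coefficient on |010> equals 0.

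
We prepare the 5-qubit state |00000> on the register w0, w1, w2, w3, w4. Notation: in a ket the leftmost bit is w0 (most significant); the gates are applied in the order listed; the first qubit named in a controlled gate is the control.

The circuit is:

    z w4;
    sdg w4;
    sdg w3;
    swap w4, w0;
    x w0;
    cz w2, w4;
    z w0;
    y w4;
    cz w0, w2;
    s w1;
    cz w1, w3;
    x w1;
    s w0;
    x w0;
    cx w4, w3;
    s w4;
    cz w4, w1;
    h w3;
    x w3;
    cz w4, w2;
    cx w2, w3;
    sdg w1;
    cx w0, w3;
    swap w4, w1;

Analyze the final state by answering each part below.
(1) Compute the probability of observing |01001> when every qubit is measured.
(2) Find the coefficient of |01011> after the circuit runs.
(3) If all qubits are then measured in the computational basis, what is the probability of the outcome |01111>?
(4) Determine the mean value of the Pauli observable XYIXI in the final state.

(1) The probability of measuring |01001> is 1/2.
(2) The amplitude on |01011> is -sqrt(2)/2.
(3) Outcome |01111> occurs with probability 0.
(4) In the final state, XYIXI has expectation 0.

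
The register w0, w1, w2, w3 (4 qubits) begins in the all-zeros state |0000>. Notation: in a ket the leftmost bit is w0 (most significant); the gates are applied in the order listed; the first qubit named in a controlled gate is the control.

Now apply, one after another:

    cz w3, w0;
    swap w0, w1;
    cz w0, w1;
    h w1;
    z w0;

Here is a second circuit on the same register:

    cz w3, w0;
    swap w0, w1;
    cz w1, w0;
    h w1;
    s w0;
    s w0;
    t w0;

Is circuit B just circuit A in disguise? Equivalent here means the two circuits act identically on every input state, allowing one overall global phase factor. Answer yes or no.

No, they are not equivalent — no single phase factor reconciles the two unitaries.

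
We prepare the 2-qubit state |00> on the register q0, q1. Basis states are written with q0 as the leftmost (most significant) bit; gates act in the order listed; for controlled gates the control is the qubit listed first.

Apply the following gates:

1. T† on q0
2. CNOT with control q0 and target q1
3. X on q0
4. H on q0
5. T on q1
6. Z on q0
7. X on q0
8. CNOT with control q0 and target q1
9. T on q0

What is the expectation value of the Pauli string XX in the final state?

The observable XX averages to sqrt(2)/2.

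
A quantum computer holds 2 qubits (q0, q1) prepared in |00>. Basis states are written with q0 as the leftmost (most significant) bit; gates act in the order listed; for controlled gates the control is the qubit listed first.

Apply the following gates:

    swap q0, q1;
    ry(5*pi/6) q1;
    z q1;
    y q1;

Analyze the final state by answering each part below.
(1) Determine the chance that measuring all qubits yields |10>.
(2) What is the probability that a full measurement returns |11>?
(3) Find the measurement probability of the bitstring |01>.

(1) Outcome |10> occurs with probability 0.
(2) Outcome |11> occurs with probability 0.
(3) The probability of measuring |01> is 1/2 - sqrt(3)/4.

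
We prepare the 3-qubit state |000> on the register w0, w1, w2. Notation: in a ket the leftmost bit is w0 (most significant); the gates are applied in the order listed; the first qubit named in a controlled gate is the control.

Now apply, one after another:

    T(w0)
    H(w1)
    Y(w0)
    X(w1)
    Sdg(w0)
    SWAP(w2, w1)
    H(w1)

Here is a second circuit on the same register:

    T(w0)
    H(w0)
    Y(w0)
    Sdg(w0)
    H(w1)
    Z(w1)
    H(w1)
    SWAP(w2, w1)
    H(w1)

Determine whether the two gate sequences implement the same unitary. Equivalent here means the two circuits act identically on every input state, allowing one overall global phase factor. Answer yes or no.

No: there is an input state on which the two circuits produce genuinely different outputs (not merely differing by a phase).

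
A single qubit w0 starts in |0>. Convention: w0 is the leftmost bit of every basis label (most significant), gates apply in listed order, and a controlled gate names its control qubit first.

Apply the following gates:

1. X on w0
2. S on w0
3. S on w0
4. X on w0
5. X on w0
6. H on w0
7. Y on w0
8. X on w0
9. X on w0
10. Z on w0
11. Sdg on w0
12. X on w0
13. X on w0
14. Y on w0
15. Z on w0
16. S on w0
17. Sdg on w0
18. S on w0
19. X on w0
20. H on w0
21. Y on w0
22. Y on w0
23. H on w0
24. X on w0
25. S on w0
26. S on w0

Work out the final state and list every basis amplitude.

The resulting statevector has amplitude -sqrt(2)*I/2 on |0>, sqrt(2)*I/2 on |1>. Key observation: steps 19-24 multiply out to the identity, so the circuit reduces to the remaining gates.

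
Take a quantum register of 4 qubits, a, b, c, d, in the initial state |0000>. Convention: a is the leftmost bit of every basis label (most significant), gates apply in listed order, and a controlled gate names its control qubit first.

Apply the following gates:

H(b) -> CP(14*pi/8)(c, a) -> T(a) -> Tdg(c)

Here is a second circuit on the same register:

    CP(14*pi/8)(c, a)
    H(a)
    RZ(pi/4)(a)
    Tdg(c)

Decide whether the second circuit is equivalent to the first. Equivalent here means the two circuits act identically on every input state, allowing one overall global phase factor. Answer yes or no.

No — the two circuits implement different unitaries, even allowing a global phase.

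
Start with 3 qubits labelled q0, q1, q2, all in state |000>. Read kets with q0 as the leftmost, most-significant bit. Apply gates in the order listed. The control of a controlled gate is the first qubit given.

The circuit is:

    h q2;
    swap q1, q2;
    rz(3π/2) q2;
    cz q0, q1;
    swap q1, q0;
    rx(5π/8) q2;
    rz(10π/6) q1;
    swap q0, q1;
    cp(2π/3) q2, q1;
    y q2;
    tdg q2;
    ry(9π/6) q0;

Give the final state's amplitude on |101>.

The amplitude on |101> is exp(2*I*pi/3)*cos(5*pi/16)/2.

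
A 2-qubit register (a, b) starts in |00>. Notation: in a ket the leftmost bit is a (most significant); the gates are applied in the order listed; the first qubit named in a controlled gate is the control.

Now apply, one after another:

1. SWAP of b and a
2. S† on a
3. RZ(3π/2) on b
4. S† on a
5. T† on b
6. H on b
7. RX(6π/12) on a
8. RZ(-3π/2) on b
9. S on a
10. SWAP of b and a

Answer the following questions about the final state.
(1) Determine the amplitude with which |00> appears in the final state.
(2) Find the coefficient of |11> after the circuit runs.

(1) The amplitude on |00> is 1/2.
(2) |11> carries amplitude I/2 in the final state.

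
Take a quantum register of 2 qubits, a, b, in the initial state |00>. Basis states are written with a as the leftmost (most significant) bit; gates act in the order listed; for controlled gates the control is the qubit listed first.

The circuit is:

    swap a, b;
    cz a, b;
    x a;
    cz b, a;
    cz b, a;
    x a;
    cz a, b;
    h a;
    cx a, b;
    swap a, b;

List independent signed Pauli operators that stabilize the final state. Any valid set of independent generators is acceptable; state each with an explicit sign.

The stabilizer group can be generated by +XX, +ZZ, among other valid generating sets. Key observation: gates 2-7 undo each other exactly, leaving only the rest of the circuit to track.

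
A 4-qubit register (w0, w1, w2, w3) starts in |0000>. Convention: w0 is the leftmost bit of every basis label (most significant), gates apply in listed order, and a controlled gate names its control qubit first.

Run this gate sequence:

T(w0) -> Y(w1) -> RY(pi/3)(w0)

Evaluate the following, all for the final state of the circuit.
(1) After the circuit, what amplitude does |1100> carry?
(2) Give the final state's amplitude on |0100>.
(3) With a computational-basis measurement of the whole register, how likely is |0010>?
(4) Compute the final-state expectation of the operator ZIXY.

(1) The final state's coefficient on |1100> equals I/2.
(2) The amplitude on |0100> is sqrt(3)*I/2.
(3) Outcome |0010> occurs with probability 0.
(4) The observable ZIXY averages to 0.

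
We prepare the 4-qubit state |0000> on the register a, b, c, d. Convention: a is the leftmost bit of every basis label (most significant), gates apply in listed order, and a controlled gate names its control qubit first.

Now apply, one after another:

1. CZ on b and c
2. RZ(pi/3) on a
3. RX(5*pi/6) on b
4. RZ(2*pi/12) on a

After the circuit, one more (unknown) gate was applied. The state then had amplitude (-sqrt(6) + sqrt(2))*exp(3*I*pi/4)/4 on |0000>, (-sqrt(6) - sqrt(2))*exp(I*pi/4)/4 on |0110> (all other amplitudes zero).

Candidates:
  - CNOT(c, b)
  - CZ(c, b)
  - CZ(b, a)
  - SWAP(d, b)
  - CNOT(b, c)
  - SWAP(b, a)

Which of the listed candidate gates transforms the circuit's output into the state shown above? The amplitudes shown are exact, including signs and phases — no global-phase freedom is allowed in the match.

The applied gate was CNOT(b, c).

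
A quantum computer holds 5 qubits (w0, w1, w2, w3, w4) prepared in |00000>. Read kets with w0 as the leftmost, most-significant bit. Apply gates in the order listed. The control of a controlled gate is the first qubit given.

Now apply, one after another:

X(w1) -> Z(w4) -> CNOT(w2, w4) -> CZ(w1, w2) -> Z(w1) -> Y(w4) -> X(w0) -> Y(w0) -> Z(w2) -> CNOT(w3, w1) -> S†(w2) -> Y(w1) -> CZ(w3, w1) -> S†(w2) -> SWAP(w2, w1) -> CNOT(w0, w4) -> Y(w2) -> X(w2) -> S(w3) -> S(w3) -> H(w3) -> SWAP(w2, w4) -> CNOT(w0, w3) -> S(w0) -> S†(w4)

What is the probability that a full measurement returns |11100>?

Outcome |11100> occurs with probability 0.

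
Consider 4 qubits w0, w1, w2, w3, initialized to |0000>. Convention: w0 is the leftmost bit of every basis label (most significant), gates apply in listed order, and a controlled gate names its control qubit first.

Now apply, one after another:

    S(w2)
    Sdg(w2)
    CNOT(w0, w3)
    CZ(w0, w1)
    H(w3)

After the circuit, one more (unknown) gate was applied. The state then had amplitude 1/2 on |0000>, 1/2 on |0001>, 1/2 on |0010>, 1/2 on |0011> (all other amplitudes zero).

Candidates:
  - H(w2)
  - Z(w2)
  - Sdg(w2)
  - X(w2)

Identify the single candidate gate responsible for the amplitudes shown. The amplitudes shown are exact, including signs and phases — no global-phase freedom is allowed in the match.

It was H(w2) that produced the state shown. Key observation: steps 1-2 multiply out to the identity, so the circuit reduces to the remaining gates.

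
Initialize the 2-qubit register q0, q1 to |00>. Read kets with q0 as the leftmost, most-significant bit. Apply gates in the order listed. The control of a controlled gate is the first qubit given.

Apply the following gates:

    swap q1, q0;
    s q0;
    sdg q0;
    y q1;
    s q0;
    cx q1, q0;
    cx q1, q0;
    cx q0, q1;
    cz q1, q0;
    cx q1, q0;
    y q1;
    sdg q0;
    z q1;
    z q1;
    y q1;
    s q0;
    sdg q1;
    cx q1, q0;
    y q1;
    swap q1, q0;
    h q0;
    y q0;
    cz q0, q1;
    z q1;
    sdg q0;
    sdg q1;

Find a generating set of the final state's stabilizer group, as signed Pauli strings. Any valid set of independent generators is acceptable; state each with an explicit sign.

The final state is stabilized by the group generated by +YI, +IZ; other independent generating sets are equally valid.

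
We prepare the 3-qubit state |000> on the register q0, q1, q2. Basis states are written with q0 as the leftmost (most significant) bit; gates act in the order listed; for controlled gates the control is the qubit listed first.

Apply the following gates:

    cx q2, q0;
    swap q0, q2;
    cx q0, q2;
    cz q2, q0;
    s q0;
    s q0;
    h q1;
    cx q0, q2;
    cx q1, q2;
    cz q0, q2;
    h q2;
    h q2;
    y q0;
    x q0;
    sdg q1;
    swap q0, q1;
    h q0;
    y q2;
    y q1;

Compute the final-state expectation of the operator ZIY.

The observable ZIY averages to -1.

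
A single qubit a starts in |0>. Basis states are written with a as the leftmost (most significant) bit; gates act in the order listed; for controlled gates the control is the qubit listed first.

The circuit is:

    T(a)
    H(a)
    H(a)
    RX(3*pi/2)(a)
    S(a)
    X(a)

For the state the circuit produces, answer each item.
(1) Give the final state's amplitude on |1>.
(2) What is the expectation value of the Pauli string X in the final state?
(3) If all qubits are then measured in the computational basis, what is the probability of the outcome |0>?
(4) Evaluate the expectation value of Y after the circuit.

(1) The final state's coefficient on |1> equals -sqrt(2)/2. Key observation: the block from step 2 through step 3 cancels to the identity and can be dropped.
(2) The expectation value of X is -1.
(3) Outcome |0> occurs with probability 1/2.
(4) The expectation value of Y is 0.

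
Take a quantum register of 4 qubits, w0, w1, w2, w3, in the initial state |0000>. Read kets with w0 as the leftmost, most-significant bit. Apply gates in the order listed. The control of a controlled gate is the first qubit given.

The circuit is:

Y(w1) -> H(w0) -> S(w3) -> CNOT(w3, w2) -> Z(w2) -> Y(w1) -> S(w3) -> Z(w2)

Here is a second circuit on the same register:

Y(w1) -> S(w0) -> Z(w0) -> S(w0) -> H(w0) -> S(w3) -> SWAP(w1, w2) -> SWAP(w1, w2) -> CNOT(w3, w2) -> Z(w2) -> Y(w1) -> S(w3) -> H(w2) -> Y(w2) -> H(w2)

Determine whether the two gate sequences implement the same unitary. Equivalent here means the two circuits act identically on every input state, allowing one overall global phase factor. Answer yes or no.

No, they are not equivalent — no single phase factor reconciles the two unitaries.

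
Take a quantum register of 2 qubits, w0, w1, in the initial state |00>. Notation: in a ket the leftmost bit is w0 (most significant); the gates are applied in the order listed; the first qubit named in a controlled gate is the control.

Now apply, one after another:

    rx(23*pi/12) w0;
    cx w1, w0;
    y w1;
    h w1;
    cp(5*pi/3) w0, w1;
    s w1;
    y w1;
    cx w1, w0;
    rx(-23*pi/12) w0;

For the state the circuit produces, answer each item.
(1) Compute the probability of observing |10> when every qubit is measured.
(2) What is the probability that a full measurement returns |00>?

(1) A full measurement returns |10> with probability 1/16 - sqrt(3)/32.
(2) Outcome |00> occurs with probability sqrt(3)/32 + 7/16.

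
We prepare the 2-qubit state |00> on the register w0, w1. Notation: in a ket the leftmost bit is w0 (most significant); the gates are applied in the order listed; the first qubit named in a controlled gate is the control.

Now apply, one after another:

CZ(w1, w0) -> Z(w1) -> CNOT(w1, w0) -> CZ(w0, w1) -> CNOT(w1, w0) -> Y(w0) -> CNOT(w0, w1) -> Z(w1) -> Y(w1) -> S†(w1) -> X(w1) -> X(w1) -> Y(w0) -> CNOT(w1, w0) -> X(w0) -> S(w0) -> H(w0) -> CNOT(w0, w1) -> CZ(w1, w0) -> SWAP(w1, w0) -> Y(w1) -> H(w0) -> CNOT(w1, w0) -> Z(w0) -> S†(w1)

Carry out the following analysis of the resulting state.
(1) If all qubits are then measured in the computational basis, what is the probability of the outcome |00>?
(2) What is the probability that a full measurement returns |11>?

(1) The probability of measuring |00> is 1/4.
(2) Outcome |11> occurs with probability 1/4.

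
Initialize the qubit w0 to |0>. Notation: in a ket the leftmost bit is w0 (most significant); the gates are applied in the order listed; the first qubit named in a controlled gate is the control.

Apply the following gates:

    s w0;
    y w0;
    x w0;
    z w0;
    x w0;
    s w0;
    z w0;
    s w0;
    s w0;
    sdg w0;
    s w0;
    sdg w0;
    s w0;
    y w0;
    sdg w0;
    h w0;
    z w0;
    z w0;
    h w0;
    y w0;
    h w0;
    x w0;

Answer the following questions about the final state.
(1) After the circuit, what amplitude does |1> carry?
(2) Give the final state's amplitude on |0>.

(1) The final state's coefficient on |1> equals -sqrt(2)/2.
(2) The final state's coefficient on |0> equals sqrt(2)/2.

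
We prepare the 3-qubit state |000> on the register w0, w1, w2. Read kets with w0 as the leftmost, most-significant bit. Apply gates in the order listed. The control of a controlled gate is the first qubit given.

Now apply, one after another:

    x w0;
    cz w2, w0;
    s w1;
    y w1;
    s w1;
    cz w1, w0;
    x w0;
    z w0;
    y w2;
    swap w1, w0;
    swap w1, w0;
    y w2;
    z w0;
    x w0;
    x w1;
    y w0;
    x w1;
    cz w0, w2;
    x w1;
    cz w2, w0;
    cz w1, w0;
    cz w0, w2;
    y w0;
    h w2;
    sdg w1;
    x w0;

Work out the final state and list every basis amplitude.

After the circuit, the state carries amplitude sqrt(2)/2 on |000>, sqrt(2)/2 on |001>, and 0 on every other basis state. Key observation: gates 7-14 undo each other exactly, leaving only the rest of the circuit to track.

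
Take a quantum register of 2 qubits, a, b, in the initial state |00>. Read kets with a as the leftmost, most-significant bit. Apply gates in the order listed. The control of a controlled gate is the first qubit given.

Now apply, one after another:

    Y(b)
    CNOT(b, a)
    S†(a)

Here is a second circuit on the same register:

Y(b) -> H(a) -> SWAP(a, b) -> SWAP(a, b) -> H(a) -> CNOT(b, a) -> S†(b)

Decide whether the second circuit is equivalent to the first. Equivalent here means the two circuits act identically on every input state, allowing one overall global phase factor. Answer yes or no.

No — the two circuits implement different unitaries, even allowing a global phase.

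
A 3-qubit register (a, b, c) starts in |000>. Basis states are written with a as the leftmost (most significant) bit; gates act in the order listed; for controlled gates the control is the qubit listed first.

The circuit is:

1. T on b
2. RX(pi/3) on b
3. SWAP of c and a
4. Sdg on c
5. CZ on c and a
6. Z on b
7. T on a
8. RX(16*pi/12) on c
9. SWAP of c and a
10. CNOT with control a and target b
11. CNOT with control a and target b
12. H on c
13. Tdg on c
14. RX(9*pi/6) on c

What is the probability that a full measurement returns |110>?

The probability of measuring |110> is 3*sqrt(2)/64 + 3/32. Key observation: steps 10-11 multiply out to the identity, so the circuit reduces to the remaining gates.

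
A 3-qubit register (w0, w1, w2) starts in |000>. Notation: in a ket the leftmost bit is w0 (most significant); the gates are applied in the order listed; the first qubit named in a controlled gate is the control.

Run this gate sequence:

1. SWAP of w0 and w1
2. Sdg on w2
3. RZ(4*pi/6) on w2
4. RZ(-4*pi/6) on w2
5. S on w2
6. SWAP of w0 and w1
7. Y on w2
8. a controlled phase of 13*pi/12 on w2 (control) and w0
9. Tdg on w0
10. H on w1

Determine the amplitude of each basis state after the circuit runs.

The final amplitudes are sqrt(2)*I/2 on |001>, sqrt(2)*I/2 on |011>, and 0 on every other basis state. Key observation: steps 1-6 multiply out to the identity, so the circuit reduces to the remaining gates.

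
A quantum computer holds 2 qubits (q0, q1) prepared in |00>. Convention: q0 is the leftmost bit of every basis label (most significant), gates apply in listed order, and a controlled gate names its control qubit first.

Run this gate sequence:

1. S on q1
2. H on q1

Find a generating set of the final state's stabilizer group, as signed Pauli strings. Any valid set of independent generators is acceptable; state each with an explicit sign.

The final state is stabilized by the group generated by +IX, +ZI; other independent generating sets are equally valid.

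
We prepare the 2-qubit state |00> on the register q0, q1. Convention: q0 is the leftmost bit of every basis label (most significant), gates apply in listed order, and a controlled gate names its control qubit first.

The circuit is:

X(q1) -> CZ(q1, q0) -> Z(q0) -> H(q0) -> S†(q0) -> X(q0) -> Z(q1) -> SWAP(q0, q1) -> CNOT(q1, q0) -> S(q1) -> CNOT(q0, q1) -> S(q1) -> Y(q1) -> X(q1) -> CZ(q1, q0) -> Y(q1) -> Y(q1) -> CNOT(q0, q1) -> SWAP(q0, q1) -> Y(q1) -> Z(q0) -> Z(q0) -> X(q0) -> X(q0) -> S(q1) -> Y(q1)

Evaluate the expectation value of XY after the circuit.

The observable XY averages to -1.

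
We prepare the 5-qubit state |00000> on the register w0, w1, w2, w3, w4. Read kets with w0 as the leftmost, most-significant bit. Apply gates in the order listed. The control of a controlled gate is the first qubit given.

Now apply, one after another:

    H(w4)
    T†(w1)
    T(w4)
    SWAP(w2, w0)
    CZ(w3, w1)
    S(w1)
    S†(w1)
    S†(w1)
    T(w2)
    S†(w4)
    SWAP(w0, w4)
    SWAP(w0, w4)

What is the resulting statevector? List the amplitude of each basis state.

After the circuit, the state carries amplitude sqrt(2)/2 on |00000>, -sqrt(2)*exp(3*I*pi/4)/2 on |00001>, and 0 on every other basis state. Key observation: gates 11-12 undo each other exactly, leaving only the rest of the circuit to track.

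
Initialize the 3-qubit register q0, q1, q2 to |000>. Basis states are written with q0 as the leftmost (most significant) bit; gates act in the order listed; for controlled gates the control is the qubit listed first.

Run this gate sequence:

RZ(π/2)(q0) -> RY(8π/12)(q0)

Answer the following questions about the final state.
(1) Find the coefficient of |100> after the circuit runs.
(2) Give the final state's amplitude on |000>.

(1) |100> carries amplitude -sqrt(3)*exp(3*I*pi/4)/2 in the final state.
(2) |000> carries amplitude -exp(3*I*pi/4)/2 in the final state.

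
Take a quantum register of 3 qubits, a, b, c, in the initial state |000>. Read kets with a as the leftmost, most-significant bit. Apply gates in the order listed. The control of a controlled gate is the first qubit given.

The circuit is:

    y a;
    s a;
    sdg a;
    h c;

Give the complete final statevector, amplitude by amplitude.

The resulting statevector has amplitude sqrt(2)*I/2 on |100>, sqrt(2)*I/2 on |101>, and 0 on every other basis state. Key observation: steps 2-3 multiply out to the identity, so the circuit reduces to the remaining gates.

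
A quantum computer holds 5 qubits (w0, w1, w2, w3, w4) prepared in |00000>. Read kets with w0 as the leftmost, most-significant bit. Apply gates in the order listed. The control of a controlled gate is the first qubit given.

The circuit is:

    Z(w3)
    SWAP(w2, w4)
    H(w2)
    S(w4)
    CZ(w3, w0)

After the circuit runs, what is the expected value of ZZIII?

The observable ZZIII averages to 1.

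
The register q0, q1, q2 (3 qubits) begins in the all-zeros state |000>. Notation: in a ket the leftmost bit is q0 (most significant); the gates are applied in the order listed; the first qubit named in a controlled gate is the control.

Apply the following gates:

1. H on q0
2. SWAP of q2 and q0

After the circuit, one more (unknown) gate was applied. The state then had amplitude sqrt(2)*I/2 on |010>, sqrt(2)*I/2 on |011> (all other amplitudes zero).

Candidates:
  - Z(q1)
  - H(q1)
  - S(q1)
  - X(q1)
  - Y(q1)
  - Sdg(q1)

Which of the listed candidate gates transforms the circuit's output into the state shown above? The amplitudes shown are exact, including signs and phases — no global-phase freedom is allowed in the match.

The unique candidate consistent with the amplitudes is Y(q1).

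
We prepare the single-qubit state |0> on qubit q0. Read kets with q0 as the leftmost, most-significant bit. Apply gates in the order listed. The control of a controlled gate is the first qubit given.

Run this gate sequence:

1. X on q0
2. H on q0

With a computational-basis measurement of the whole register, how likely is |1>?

A full measurement returns |1> with probability 1/2.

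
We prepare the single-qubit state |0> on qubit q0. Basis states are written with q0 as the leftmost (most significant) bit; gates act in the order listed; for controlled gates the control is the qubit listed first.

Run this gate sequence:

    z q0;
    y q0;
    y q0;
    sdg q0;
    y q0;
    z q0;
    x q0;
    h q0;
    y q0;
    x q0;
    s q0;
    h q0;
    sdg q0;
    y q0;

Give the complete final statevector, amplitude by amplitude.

The final amplitudes are -1/2 - I/2 on |0>, 1/2 + I/2 on |1>.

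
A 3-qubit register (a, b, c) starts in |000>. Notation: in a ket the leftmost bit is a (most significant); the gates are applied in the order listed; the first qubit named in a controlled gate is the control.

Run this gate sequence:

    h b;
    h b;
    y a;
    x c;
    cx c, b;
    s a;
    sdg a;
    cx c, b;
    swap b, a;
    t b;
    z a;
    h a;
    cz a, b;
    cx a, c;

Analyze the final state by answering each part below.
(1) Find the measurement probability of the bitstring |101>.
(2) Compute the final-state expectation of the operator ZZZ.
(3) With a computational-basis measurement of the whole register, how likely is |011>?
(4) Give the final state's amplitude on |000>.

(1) Outcome |101> occurs with probability 0.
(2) In the final state, ZZZ has expectation 1.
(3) The probability of measuring |011> is 1/2.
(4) |000> carries amplitude 0 in the final state.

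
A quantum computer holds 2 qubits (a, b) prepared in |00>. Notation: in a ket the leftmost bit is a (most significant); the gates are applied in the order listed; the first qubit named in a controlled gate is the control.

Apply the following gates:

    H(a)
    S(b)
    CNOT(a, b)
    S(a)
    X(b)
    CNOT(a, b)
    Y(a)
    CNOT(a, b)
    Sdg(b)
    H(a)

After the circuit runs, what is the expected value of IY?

The expectation value of IY is 0.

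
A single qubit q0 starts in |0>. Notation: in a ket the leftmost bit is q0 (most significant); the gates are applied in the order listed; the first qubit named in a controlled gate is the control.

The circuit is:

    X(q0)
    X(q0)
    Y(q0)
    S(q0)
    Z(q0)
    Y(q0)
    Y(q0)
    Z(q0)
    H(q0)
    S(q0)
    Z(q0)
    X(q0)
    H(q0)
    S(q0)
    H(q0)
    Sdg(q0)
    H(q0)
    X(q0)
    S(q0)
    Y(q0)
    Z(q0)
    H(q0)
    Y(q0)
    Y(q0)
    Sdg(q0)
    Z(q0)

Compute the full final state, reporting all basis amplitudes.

After the circuit, the state carries amplitude -sqrt(2)/2 on |0>, -sqrt(2)/2 on |1>. Key observation: gates 5-8 undo each other exactly, leaving only the rest of the circuit to track.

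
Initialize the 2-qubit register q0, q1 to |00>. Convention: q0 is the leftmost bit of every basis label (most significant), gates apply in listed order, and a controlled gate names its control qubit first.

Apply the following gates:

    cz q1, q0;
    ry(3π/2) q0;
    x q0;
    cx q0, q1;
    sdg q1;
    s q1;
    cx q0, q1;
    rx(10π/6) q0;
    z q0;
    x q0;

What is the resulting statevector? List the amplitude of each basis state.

The resulting statevector has amplitude -sqrt(6)/4 + sqrt(2)*I/4 on |00>, 0 on |01>, -sqrt(6)/4 + sqrt(2)*I/4 on |10>, 0 on |11>. Key observation: gates 4-7 undo each other exactly, leaving only the rest of the circuit to track.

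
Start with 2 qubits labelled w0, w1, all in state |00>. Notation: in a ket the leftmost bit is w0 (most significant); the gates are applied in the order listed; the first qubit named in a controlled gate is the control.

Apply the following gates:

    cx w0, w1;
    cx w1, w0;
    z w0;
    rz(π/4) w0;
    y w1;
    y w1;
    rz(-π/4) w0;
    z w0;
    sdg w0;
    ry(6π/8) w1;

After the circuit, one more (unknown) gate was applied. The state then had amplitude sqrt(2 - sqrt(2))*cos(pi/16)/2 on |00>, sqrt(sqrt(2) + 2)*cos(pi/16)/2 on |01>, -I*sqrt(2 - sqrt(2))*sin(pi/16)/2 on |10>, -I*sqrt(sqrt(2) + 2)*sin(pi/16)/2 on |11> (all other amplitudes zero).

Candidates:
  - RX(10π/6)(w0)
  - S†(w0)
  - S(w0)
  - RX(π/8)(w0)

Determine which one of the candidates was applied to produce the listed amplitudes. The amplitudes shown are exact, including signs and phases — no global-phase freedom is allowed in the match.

The unique candidate consistent with the amplitudes is RX(π/8)(w0).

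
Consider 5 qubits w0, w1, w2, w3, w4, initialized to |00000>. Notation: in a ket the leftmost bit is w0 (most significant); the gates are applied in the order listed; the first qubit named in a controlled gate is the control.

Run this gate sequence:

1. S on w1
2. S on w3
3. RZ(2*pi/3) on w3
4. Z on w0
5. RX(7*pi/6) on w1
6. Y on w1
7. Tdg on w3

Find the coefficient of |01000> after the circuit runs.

The final state's coefficient on |01000> equals (-sqrt(6) + sqrt(2))*exp(I*pi/6)/4.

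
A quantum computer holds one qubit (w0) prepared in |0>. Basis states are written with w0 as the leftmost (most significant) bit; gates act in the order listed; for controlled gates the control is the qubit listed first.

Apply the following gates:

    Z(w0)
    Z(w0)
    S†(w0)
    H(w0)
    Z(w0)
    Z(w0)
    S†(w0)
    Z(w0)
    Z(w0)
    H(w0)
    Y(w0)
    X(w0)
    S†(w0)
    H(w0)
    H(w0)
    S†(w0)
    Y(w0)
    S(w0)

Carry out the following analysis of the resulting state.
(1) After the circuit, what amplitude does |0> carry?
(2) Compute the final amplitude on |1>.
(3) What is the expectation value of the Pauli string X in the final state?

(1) |0> carries amplitude 1/2 + I/2 in the final state.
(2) |1> carries amplitude -1/2 - I/2 in the final state.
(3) In the final state, X has expectation -1.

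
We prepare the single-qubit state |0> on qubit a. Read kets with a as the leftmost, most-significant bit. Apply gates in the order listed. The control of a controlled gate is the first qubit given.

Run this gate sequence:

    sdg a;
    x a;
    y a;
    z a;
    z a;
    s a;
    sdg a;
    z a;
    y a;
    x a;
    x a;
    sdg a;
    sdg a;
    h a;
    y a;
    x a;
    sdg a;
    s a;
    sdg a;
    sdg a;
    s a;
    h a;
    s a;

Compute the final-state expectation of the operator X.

The expectation value of X is -1. Key observation: steps 5-8 multiply out to the identity, so the circuit reduces to the remaining gates.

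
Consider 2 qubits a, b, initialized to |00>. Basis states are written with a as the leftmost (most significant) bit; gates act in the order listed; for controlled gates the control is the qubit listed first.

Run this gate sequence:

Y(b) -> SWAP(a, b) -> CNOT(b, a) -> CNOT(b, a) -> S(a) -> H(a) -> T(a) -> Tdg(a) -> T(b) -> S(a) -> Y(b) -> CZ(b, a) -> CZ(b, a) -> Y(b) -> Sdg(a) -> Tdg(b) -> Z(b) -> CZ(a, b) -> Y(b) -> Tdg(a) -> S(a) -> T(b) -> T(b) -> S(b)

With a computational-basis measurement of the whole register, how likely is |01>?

A full measurement returns |01> with probability 1/2. Key observation: gates 9-16 undo each other exactly, leaving only the rest of the circuit to track.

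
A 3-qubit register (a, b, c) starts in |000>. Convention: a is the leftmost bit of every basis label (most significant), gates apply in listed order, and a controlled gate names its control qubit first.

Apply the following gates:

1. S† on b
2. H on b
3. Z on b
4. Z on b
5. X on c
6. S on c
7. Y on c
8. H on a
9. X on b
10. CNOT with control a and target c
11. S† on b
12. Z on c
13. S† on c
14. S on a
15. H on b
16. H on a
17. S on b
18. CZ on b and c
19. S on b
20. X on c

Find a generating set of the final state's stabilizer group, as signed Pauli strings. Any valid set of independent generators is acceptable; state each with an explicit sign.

The stabilizer group can be generated by -XIZ, +IYZ, -ZZX, among other valid generating sets.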